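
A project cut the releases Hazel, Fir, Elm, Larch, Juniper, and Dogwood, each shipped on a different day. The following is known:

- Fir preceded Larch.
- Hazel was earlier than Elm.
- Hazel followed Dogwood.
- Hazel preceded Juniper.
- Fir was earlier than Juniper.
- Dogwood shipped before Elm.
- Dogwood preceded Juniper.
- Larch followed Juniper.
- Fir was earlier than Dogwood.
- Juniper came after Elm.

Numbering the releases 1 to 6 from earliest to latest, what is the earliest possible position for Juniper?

Dogwood, Elm, Fir, and Hazel must all come before Juniper — 4 forced predecessors.
Nothing else is forced ahead of Juniper, so its earliest slot is position 4 + 1 = 5.

5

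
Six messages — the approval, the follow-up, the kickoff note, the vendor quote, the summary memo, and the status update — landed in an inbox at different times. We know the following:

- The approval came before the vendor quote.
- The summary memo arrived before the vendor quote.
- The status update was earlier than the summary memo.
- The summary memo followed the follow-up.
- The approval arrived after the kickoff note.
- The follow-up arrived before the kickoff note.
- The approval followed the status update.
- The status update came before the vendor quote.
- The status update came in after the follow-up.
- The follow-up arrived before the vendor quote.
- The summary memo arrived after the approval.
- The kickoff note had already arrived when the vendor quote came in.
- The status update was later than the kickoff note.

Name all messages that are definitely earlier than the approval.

Directly stated before the approval: the kickoff note and the status update.
The follow-up reaches the approval via the follow-up → the status update → the approval.

the follow-up, the kickoff note, the status update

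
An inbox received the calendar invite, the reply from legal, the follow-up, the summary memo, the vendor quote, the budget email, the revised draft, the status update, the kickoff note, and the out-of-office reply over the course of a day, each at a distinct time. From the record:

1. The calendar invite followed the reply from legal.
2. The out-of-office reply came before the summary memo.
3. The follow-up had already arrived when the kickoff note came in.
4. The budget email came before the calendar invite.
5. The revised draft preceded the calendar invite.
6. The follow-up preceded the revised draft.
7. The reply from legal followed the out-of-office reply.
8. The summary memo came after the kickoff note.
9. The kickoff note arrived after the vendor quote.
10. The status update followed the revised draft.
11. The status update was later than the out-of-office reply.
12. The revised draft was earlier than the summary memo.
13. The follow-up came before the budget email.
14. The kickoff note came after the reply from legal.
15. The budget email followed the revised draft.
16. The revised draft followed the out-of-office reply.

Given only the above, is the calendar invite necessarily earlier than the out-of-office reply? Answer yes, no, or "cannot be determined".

no

Tracing the constraints gives the out-of-office reply → the revised draft → the calendar invite, so the out-of-office reply must come before the calendar invite.
That means the calendar invite cannot be before the out-of-office reply.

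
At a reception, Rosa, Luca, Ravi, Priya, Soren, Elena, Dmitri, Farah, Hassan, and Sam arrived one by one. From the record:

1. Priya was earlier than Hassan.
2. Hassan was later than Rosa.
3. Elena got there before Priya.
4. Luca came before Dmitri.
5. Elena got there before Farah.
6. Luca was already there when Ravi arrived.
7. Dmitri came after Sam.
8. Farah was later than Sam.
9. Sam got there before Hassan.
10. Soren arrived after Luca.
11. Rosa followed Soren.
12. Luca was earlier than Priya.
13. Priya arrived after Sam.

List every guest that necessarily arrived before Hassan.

Elena, Luca, Priya, Rosa, Sam, Soren

Directly stated before Hassan: Priya, Rosa, and Sam.
Elena reaches Hassan via Elena → Priya → Hassan.
Luca reaches Hassan via Luca → Priya → Hassan.
Soren reaches Hassan via Soren → Rosa → Hassan.
No chain forces Farah (or any of the others) ahead of Hassan.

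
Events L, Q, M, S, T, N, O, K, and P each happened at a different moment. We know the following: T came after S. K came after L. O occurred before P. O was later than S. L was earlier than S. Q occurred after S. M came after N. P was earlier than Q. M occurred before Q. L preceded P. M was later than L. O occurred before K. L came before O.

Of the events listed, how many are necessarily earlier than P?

Directly stated before P: L and O.
S reaches P via S → O → P.
No chain forces K (or any of the others) ahead of P.
That's L, O, and S — 3 in all.

3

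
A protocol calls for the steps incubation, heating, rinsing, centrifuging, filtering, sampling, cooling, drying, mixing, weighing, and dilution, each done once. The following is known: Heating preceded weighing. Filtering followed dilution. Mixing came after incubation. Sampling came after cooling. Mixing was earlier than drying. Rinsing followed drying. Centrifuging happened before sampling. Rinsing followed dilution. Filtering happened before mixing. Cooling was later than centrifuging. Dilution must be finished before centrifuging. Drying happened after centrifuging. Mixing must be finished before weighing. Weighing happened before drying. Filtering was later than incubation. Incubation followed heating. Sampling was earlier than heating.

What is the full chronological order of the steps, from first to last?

The constraints fix every adjacent pair, so only one ordering works:
dilution → centrifuging → cooling → sampling → heating → incubation → filtering → mixing → weighing → drying → rinsing.

dilution, centrifuging, cooling, sampling, heating, incubation, filtering, mixing, weighing, drying, rinsing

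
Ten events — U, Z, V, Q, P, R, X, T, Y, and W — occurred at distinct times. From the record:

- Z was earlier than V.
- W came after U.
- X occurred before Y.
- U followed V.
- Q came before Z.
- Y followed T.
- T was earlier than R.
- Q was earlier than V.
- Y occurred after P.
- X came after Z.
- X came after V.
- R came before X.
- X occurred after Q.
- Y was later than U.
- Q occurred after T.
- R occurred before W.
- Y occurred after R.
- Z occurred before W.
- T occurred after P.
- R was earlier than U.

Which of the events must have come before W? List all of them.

P, Q, R, T, U, V, Z

Directly stated before W: R, U, and Z.
P reaches W via P → T → R → W.
Q reaches W via Q → Z → W.
T reaches W via T → R → W.
Likewise V reaches W by chaining the stated constraints.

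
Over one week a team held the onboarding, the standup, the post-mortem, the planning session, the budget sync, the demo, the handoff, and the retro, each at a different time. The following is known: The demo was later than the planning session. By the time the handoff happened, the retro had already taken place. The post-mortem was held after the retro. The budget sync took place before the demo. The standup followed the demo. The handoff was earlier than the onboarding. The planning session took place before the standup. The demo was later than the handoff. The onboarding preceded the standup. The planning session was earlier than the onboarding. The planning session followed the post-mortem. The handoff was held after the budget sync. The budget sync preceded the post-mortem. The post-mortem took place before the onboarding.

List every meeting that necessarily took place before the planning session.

Directly stated before the planning session: the post-mortem.
The budget sync reaches the planning session via the budget sync → the post-mortem → the planning session.
The retro reaches the planning session via the retro → the post-mortem → the planning session.
No chain forces the handoff (or any of the others) ahead of the planning session.

the budget sync, the post-mortem, the retro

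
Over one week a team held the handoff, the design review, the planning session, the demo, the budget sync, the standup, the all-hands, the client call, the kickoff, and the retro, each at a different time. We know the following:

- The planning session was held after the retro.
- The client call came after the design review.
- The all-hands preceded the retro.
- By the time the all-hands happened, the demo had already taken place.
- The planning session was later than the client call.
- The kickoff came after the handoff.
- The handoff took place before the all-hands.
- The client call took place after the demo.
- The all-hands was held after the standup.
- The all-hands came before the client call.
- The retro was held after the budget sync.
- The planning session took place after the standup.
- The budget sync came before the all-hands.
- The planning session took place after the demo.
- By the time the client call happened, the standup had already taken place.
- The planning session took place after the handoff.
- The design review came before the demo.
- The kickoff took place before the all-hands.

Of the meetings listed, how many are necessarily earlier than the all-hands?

6

Directly stated before the all-hands: the budget sync, the demo, the handoff, the kickoff, and the standup.
The design review reaches the all-hands via the design review → the demo → the all-hands.
No chain forces the client call (or any of the others) ahead of the all-hands.
That's the budget sync, the demo, the design review, the handoff, the kickoff, and the standup — 6 in all.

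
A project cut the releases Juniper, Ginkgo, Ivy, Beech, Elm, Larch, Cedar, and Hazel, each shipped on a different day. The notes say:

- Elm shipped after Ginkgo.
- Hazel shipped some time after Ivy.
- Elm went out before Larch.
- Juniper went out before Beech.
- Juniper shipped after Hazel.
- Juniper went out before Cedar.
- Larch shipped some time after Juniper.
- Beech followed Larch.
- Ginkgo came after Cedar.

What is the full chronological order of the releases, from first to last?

Ivy, Hazel, Juniper, Cedar, Ginkgo, Elm, Larch, Beech

The constraints fix every adjacent pair, so only one ordering works:
Ivy → Hazel → Juniper → Cedar → Ginkgo → Elm → Larch → Beech.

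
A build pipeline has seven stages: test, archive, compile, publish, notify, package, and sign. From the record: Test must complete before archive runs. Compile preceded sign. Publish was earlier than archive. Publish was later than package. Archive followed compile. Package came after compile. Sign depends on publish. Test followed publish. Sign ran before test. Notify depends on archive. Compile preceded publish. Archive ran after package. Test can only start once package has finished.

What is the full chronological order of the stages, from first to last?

The constraints fix every adjacent pair, so only one ordering works:
compile → package → publish → sign → test → archive → notify.

compile, package, publish, sign, test, archive, notify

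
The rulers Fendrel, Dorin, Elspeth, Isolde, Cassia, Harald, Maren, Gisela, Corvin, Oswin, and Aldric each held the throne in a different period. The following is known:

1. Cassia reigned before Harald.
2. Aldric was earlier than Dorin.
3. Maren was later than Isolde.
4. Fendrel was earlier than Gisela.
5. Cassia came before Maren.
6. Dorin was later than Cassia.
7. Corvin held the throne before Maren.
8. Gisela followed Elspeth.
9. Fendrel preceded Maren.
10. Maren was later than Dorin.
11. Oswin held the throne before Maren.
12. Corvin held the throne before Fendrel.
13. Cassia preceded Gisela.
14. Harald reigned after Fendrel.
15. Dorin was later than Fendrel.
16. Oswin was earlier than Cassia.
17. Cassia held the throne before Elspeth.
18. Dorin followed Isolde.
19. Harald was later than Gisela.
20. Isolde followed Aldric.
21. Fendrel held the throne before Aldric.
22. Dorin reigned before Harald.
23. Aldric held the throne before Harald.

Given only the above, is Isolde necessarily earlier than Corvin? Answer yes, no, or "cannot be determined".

no

Tracing the constraints gives Corvin → Fendrel → Aldric → Isolde, so Corvin must come before Isolde.
That means Isolde cannot be before Corvin.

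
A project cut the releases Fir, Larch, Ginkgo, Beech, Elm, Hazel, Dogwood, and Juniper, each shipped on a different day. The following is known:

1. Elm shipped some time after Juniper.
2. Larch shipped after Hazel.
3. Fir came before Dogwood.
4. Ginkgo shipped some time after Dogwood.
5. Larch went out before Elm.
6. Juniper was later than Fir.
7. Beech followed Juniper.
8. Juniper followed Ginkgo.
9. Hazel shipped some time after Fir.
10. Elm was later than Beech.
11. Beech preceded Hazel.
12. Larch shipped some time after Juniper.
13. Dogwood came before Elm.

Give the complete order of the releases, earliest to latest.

The constraints fix every adjacent pair, so only one ordering works:
Fir → Dogwood → Ginkgo → Juniper → Beech → Hazel → Larch → Elm.

Fir, Dogwood, Ginkgo, Juniper, Beech, Hazel, Larch, Elm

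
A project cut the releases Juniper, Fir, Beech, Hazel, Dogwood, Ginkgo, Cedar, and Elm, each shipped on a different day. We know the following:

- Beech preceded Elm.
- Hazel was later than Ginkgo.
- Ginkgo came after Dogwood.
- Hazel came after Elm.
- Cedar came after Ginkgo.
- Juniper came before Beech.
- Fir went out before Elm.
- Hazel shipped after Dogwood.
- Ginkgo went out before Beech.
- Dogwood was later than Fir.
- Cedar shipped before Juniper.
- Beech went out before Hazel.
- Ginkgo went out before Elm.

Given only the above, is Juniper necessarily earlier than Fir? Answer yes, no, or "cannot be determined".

no

Tracing the constraints gives Fir → Dogwood → Ginkgo → Cedar → Juniper, so Fir must come before Juniper.
That means Juniper cannot be before Fir.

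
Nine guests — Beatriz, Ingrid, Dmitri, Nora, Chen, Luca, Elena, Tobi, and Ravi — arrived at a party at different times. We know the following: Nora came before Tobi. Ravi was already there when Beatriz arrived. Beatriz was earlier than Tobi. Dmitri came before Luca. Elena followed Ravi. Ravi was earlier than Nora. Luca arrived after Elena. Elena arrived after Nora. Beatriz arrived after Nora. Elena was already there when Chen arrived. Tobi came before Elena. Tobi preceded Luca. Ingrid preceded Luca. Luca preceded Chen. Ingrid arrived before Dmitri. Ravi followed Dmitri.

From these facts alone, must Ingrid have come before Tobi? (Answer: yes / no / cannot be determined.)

Chain the constraints: Ingrid → Dmitri → Ravi → Nora → Tobi. Each link is directly stated, so Ingrid comes before Tobi.

yes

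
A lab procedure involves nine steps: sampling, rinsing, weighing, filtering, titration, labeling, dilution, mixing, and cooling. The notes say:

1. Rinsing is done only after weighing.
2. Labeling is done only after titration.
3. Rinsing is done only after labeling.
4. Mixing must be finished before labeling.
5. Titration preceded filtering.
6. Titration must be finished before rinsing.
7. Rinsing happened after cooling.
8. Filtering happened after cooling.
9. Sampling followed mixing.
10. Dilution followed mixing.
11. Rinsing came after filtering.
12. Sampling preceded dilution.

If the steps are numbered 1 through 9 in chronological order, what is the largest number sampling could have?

8

Sampling must come before dilution — 1 step forced after it.
Everything else can be placed before sampling in some valid order, so sampling can sit as late as position 9 − 1 = 8.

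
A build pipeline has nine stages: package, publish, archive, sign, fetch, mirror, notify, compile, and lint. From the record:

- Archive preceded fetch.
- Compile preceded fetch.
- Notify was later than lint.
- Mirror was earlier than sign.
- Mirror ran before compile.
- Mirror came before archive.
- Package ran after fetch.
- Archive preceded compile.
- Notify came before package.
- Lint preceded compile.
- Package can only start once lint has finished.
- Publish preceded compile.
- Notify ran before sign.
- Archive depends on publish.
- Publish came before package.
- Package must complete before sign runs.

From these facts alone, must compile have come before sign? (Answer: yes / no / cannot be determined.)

Chain the constraints: compile → fetch → package → sign. Each link is directly stated, so compile comes before sign.

yes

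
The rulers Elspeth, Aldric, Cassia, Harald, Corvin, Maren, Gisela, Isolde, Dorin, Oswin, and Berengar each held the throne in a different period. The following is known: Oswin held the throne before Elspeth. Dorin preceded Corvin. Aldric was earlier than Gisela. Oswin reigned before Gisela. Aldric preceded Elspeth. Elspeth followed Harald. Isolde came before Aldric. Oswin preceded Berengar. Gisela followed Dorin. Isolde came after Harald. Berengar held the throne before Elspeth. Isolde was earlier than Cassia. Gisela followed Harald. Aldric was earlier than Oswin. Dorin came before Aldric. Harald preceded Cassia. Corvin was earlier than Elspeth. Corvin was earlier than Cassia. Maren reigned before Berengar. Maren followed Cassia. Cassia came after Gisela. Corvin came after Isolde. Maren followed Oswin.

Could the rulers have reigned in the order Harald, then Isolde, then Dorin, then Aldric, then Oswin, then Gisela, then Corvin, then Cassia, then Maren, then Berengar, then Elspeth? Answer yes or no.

Check each stated constraint against the proposed order — e.g. Harald is ahead of Cassia; Harald is ahead of Elspeth. Every pair is in the required order; nothing is violated.

yes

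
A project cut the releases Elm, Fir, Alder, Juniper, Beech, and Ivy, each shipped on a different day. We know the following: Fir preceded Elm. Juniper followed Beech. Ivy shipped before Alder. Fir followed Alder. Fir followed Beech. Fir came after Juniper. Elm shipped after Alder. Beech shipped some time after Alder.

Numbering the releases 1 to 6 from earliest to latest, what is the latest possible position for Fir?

5

Fir must come before Elm — 1 release forced after it.
Everything else can be placed before Fir in some valid order, so Fir can sit as late as position 6 − 1 = 5.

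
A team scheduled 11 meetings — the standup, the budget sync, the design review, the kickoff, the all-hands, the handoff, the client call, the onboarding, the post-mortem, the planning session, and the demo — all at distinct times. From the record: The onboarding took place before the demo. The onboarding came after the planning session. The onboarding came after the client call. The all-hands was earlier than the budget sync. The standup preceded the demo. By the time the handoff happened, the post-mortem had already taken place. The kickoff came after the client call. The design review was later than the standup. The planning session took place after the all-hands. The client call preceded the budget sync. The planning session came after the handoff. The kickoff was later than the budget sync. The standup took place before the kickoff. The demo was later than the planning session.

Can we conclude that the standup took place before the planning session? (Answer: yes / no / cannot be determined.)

No chain of stated constraints runs from the standup to the planning session, and none runs from the planning session to the standup either.
So the relative order of the standup and the planning session is not fixed by the given facts.

cannot be determined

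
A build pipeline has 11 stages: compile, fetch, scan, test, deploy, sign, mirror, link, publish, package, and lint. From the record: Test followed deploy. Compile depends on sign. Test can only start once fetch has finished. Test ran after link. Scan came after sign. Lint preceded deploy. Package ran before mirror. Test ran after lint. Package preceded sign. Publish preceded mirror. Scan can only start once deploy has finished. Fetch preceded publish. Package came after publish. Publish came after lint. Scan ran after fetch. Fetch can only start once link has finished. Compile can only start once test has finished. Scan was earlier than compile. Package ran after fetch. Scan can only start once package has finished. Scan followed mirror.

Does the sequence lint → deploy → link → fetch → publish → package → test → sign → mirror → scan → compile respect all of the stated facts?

Check each stated constraint against the proposed order — e.g. fetch is ahead of scan; deploy is ahead of scan. Every pair is in the required order; nothing is violated.

yes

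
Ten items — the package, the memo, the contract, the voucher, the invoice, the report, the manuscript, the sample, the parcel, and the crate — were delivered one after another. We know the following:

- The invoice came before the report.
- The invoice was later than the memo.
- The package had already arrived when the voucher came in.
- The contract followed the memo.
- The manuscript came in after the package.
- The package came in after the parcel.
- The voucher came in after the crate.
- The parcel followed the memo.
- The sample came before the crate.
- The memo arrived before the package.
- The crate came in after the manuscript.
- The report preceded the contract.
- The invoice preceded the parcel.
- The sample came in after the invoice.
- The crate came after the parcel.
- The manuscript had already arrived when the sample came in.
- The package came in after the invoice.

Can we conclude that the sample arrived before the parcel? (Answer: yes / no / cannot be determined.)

no

Tracing the constraints gives the parcel → the package → the manuscript → the sample, so the parcel must come before the sample.
That means the sample cannot be before the parcel.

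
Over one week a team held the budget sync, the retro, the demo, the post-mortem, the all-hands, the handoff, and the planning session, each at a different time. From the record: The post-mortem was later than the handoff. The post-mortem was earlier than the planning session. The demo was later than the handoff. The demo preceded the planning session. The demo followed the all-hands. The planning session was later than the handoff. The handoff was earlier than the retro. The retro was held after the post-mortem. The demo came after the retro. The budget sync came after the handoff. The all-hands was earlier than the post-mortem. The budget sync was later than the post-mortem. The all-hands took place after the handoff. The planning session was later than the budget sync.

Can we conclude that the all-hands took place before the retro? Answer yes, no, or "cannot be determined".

Chain the constraints: the all-hands → the post-mortem → the retro. Each link is directly stated, so the all-hands comes before the retro.

yes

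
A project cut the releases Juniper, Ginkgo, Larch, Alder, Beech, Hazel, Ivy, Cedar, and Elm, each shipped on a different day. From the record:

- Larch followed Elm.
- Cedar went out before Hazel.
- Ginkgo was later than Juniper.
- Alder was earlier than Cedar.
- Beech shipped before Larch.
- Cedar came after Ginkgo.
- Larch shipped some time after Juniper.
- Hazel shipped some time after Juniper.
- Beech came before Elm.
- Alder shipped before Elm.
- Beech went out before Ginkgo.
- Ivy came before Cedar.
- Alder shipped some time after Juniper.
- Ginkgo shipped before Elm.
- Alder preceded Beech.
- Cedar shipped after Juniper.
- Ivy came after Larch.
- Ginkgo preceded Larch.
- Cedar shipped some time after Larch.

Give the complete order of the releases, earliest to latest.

Juniper, Alder, Beech, Ginkgo, Elm, Larch, Ivy, Cedar, Hazel

The constraints fix every adjacent pair, so only one ordering works:
Juniper → Alder → Beech → Ginkgo → Elm → Larch → Ivy → Cedar → Hazel.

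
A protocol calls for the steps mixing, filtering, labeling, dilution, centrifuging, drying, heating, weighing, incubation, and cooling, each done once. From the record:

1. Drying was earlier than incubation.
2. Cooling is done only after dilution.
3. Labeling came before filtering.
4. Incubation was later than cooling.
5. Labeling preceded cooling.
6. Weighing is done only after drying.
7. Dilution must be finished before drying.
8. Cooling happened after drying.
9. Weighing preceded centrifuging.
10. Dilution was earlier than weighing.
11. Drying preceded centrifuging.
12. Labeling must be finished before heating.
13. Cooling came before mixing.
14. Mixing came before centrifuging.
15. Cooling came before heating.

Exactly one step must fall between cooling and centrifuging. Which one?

mixing

Tracing the constraints gives cooling → mixing → centrifuging, so mixing sits after cooling and before centrifuging.
No other step is forced both after cooling and before centrifuging.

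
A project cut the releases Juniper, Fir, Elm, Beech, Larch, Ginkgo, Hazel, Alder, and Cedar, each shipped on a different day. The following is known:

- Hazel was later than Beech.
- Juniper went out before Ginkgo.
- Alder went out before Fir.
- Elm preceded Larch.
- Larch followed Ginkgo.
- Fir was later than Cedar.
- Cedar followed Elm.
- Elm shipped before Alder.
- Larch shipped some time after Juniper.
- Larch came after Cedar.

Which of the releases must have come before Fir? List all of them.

Alder, Cedar, Elm

Directly stated before Fir: Alder and Cedar.
Elm reaches Fir via Elm → Alder → Fir.
No chain forces Ginkgo (or any of the others) ahead of Fir.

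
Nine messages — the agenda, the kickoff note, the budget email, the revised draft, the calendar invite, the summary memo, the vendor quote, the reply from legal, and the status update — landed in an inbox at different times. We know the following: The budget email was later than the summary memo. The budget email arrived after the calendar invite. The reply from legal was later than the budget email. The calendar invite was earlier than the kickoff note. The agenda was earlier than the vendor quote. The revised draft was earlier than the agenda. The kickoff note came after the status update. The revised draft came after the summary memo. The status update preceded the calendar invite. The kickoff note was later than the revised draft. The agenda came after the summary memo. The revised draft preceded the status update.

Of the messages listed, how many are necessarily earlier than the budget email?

4

Directly stated before the budget email: the calendar invite and the summary memo.
The revised draft reaches the budget email via the revised draft → the status update → the calendar invite → the budget email.
The status update reaches the budget email via the status update → the calendar invite → the budget email.
That's the calendar invite, the revised draft, the status update, and the summary memo — 4 in all.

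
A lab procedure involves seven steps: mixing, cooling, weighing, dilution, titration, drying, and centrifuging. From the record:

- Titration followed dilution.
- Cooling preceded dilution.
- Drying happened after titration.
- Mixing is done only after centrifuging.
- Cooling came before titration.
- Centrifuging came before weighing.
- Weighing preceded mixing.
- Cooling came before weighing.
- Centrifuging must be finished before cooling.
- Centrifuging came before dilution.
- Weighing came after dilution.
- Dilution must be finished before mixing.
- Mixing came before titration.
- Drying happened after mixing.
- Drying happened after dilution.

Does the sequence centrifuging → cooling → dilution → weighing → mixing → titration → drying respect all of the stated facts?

Check each stated constraint against the proposed order — e.g. dilution is ahead of drying; centrifuging is ahead of mixing. Every pair is in the required order; nothing is violated.

yes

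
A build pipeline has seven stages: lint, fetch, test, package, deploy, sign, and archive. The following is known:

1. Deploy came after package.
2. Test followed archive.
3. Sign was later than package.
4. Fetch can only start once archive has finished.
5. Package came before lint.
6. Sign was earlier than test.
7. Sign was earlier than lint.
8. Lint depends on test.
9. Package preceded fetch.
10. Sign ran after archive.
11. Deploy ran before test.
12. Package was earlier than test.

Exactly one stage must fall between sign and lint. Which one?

test

Tracing the constraints gives sign → test → lint, so test sits after sign and before lint.
No other stage is forced both after sign and before lint.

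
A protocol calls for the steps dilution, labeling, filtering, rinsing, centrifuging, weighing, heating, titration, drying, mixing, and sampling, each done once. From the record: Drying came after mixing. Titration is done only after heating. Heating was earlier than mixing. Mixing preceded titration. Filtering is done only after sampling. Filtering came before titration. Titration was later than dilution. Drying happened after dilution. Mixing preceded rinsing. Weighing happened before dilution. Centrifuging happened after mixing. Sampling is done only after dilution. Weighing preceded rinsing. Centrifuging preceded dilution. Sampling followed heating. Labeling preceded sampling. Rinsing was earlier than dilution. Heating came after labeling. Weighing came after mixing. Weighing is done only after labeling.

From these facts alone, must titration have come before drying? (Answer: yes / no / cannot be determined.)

cannot be determined

No chain of stated constraints runs from titration to drying, and none runs from drying to titration either.
So the relative order of titration and drying is not fixed by the given facts.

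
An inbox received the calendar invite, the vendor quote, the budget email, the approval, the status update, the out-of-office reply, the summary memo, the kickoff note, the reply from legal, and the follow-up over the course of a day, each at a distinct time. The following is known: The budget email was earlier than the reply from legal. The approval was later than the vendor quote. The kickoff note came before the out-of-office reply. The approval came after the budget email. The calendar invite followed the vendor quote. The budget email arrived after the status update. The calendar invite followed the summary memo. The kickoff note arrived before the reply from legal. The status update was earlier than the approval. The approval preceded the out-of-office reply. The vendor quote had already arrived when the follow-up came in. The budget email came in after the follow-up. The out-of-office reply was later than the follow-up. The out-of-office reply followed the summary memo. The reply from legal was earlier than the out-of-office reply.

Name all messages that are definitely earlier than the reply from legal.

Directly stated before the reply from legal: the budget email and the kickoff note.
The follow-up reaches the reply from legal via the follow-up → the budget email → the reply from legal.
The status update reaches the reply from legal via the status update → the budget email → the reply from legal.
The vendor quote reaches the reply from legal via the vendor quote → the follow-up → the budget email → the reply from legal.

the budget email, the follow-up, the kickoff note, the status update, the vendor quote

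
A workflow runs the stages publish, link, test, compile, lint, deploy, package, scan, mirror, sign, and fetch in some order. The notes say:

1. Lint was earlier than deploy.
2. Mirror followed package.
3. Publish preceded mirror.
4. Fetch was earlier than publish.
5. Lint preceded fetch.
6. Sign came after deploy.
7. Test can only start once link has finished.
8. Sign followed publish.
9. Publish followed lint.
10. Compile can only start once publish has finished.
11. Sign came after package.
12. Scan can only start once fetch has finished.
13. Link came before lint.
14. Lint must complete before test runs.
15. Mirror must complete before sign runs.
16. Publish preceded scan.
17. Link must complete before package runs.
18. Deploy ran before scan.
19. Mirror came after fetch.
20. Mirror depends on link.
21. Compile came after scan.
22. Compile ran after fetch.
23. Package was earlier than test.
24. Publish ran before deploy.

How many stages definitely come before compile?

Directly stated before compile: fetch, publish, and scan.
Deploy reaches compile via deploy → scan → compile.
Link reaches compile via link → lint → publish → compile.
Lint reaches compile via lint → publish → compile.
No chain forces package (or any of the others) ahead of compile.
That's deploy, fetch, link, lint, publish, and scan — 6 in all.

6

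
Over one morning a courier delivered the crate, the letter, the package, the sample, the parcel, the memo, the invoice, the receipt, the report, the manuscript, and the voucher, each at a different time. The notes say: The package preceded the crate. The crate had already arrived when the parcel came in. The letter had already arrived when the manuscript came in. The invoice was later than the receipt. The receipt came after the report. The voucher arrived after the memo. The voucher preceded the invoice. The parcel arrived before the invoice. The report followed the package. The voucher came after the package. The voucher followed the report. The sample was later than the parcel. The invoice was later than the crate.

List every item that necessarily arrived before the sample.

the crate, the package, the parcel

Directly stated before the sample: the parcel.
The crate reaches the sample via the crate → the parcel → the sample.
The package reaches the sample via the package → the crate → the parcel → the sample.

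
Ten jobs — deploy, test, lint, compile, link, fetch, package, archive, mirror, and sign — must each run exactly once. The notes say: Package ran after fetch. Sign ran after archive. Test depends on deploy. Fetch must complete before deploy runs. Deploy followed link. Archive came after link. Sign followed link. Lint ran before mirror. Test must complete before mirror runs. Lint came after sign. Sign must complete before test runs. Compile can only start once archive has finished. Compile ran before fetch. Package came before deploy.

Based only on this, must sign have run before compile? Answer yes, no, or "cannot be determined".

cannot be determined

No chain of stated constraints runs from sign to compile, and none runs from compile to sign either.
So the relative order of sign and compile is not fixed by the given facts.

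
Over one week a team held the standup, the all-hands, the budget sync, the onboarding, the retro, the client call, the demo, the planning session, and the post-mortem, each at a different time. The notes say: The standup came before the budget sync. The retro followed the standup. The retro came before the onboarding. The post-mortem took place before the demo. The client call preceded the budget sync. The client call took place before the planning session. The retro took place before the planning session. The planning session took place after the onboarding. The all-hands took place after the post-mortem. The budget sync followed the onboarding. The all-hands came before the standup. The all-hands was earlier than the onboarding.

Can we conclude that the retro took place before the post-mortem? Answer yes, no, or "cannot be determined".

no

Tracing the constraints gives the post-mortem → the all-hands → the standup → the retro, so the post-mortem must come before the retro.
That means the retro cannot be before the post-mortem.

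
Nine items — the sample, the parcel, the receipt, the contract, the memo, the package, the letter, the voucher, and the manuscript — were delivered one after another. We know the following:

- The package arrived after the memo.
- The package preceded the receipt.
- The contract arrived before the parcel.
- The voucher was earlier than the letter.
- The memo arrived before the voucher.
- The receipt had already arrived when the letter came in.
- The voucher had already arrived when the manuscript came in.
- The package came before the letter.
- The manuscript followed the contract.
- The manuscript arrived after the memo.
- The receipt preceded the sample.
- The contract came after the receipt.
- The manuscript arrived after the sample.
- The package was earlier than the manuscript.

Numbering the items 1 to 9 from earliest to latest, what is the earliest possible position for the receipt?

The memo and the package must both come before the receipt — 2 forced predecessors.
Nothing else is forced ahead of the receipt, so its earliest slot is position 2 + 1 = 3.

3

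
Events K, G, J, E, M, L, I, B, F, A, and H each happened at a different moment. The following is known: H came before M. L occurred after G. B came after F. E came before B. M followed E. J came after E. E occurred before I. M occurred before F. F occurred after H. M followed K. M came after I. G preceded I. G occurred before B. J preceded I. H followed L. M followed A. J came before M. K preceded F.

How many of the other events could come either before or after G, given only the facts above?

Forced after G: B, F, H, I, L, and M.
That leaves A, E, J, and K with no forced order relative to G — 4.

4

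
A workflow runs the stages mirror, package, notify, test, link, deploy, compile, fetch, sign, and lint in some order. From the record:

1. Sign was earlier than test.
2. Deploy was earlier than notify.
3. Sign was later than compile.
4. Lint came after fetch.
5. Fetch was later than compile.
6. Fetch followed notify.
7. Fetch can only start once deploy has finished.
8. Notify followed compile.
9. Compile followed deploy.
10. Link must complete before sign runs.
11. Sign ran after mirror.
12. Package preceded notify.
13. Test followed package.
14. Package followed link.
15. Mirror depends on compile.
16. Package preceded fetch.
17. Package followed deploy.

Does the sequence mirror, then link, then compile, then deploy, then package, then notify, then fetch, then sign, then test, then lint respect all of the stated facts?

no

The constraints require compile before mirror, but in the proposed sequence mirror appears ahead of compile. That one violation is enough.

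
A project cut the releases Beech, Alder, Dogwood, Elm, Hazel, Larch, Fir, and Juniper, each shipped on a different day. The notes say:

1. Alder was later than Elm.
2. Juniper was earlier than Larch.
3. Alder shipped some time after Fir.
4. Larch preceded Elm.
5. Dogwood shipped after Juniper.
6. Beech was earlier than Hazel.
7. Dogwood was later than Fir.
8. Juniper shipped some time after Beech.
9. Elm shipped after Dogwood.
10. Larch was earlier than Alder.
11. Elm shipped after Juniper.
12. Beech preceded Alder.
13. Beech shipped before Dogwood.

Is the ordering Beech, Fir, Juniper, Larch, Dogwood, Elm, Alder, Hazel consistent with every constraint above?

Check each stated constraint against the proposed order — e.g. Beech is ahead of Alder; Beech is ahead of Hazel. Every pair is in the required order; nothing is violated.

yes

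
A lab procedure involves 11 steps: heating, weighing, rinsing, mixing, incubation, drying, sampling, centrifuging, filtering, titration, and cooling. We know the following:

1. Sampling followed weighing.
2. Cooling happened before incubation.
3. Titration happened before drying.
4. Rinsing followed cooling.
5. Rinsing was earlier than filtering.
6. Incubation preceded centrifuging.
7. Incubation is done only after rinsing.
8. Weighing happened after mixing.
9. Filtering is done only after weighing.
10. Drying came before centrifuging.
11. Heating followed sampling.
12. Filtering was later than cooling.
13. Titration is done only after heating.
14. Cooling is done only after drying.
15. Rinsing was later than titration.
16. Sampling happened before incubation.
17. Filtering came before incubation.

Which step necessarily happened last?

Every other step has a chain of constraints placing it before centrifuging, so centrifuging is last.

centrifuging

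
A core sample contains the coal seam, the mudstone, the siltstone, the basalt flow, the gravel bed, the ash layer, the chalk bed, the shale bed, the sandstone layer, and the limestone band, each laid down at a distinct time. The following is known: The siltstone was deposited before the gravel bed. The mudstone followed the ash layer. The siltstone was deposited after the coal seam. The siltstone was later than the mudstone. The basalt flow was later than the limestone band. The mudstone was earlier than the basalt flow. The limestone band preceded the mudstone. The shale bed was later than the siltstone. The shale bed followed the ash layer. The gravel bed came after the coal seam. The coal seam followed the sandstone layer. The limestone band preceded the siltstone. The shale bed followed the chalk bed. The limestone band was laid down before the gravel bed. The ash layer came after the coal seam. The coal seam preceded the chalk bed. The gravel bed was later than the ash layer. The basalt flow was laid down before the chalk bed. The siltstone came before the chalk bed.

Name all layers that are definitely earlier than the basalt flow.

the ash layer, the coal seam, the limestone band, the mudstone, the sandstone layer

Directly stated before the basalt flow: the limestone band and the mudstone.
The ash layer reaches the basalt flow via the ash layer → the mudstone → the basalt flow.
The coal seam reaches the basalt flow via the coal seam → the ash layer → the mudstone → the basalt flow.
The sandstone layer reaches the basalt flow via the sandstone layer → the coal seam → the ash layer → the mudstone → the basalt flow.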